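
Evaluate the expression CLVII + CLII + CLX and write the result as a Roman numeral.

CLVII = 157, CLII = 152, CLX = 160
157 + 152 = 309
309 + 160 = 469

CDLXIX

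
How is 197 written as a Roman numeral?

Convert 197 to Roman numerals:
  197 contains 1×100 (C)
  97 contains 1×90 (XC)
  7 contains 1×5 (V)
  2 contains 2×1 (II)

CXCVII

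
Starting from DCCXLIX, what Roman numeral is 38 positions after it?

DCCXLIX = 749
749 + 38 = 787

DCCLXXXVII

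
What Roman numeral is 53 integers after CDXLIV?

CDXLIV = 444
444 + 53 = 497

CDXCVII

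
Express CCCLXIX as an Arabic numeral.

CCCLXIX: C=100, C=100, C=100, L=50, X=10, IX=9
100 + 100 + 100 + 50 + 10 + 9 = 369

369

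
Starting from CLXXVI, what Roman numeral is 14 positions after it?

CLXXVI = 176
176 + 14 = 190

CXC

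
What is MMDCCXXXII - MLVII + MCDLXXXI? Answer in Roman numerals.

MMDCCXXXII = 2732, MLVII = 1057, MCDLXXXI = 1481
2732 - 1057 = 1675
1675 + 1481 = 3156

MMMCLVI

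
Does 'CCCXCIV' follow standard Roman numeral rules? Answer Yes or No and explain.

'CCCXCIV': Check the rules: uses only the symbols I, V, X, L, C, D, M; no symbol is repeated more than three times in a row; V, L and D each appear at most once; the only places a smaller symbol precedes a larger one are the allowed subtractive pairs XC, IV, the symbol right after such a pair (if any) is smaller than the pair's first symbol, and otherwise the values never increase from left to right. Value: C (100) + C (100) + C (100) + XC (90) + IV (4) = 394. So it is a valid standard Roman numeral.

Yes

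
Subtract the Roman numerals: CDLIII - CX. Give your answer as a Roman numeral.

CDLIII = 453
CX = 110
453 - 110 = 343

CCCXLIII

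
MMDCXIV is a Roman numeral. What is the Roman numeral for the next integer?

MMDCXIV = 2614, so the next integer is 2614 + 1 = 2615

MMDCXV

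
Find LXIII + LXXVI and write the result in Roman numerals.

LXIII = 63
LXXVI = 76
63 + 76 = 139

CXXXIX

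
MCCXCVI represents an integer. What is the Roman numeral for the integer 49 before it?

MCCXCVI = 1296
1296 - 49 = 1247

MCCXLVII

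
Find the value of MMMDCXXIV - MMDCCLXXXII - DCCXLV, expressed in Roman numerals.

MMMDCXXIV = 3624, MMDCCLXXXII = 2782, DCCXLV = 745
3624 - 2782 = 842
842 - 745 = 97

XCVII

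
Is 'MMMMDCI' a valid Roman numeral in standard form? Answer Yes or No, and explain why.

'MMMMDCI': More than 3 consecutive M's

No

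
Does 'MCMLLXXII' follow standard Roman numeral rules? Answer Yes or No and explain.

'MCMLLXXII': L should not appear more than once

No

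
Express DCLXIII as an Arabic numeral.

DCLXIII: D=500, C=100, L=50, X=10, I=1, I=1, I=1
500 + 100 + 50 + 10 + 1 + 1 + 1 = 663

663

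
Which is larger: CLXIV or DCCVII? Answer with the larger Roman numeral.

CLXIV = 164
DCCVII = 707
707 is larger

DCCVII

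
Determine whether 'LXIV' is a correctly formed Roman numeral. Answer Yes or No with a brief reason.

'LXIV': Check the rules: uses only the symbols I, V, X, L, C, D, M; no symbol is repeated more than three times in a row; V, L and D each appear at most once; the only place a smaller symbol precedes a larger one is the allowed subtractive pair IV, the symbol right after such a pair (if any) is smaller than the pair's first symbol, and otherwise the values never increase from left to right. Value: L (50) + X (10) + IV (4) = 64. So it is a valid standard Roman numeral.

Yes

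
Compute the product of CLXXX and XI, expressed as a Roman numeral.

CLXXX = 180
XI = 11
180 × 11 = 1980

MCMLXXX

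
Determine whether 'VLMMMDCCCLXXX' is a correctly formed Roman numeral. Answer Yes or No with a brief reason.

'VLMMMDCCCLXXX': L should not appear more than once

No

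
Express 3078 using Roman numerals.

Convert 3078 to Roman numerals:
  3078 contains 3×1000 (MMM)
  78 contains 1×50 (L)
  28 contains 2×10 (XX)
  8 contains 1×5 (V)
  3 contains 3×1 (III)

MMMLXXVIII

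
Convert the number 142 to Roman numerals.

Convert 142 to Roman numerals:
  142 contains 1×100 (C)
  42 contains 1×40 (XL)
  2 contains 2×1 (II)

CXLII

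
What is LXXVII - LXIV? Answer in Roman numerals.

LXXVII = 77
LXIV = 64
77 - 64 = 13

XIII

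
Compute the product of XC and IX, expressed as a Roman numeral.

XC = 90
IX = 9
90 × 9 = 810

DCCCX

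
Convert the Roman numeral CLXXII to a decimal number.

CLXXII: C=100, L=50, X=10, X=10, I=1, I=1
100 + 50 + 10 + 10 + 1 + 1 = 172

172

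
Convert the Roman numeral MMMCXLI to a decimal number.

MMMCXLI: M=1000, M=1000, M=1000, C=100, XL=40, I=1
1000 + 1000 + 1000 + 100 + 40 + 1 = 3141

3141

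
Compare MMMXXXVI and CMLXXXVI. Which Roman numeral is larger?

MMMXXXVI = 3036
CMLXXXVI = 986
3036 is larger

MMMXXXVI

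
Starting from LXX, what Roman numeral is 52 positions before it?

LXX = 70
70 - 52 = 18

XVIII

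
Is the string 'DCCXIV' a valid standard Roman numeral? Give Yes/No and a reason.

'DCCXIV': Check the rules: uses only the symbols I, V, X, L, C, D, M; no symbol is repeated more than three times in a row; V, L and D each appear at most once; the only place a smaller symbol precedes a larger one is the allowed subtractive pair IV, the symbol right after such a pair (if any) is smaller than the pair's first symbol, and otherwise the values never increase from left to right. Value: D (500) + C (100) + C (100) + X (10) + IV (4) = 714. So it is a valid standard Roman numeral.

Yes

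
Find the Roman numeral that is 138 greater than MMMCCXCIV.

MMMCCXCIV = 3294
3294 + 138 = 3432

MMMCDXXXII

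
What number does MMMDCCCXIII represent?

MMMDCCCXIII: M=1000, M=1000, M=1000, D=500, C=100, C=100, C=100, X=10, I=1, I=1, I=1
1000 + 1000 + 1000 + 500 + 100 + 100 + 100 + 10 + 1 + 1 + 1 = 3813

3813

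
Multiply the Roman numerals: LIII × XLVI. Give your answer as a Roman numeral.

LIII = 53
XLVI = 46
53 × 46 = 2438

MMCDXXXVIII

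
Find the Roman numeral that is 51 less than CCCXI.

CCCXI = 311
311 - 51 = 260

CCLX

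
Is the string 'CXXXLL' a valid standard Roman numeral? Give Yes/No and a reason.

'CXXXLL': L should not appear more than once

No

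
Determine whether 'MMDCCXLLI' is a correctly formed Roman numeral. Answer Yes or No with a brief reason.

'MMDCCXLLI': L should not appear more than once

No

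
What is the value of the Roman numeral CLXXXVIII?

CLXXXVIII: C=100, L=50, X=10, X=10, X=10, V=5, I=1, I=1, I=1
100 + 50 + 10 + 10 + 10 + 5 + 1 + 1 + 1 = 188

188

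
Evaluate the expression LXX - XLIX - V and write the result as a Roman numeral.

LXX = 70, XLIX = 49, V = 5
70 - 49 = 21
21 - 5 = 16

XVI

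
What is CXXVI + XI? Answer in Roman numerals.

CXXVI = 126
XI = 11
126 + 11 = 137

CXXXVII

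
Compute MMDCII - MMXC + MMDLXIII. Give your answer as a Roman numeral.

MMDCII = 2602, MMXC = 2090, MMDLXIII = 2563
2602 - 2090 = 512
512 + 2563 = 3075

MMMLXXV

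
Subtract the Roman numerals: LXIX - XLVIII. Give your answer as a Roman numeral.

LXIX = 69
XLVIII = 48
69 - 48 = 21

XXI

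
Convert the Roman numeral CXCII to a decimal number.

CXCII: C=100, XC=90, I=1, I=1
100 + 90 + 1 + 1 = 192

192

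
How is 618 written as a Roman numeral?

Convert 618 to Roman numerals:
  618 contains 1×500 (D)
  118 contains 1×100 (C)
  18 contains 1×10 (X)
  8 contains 1×5 (V)
  3 contains 3×1 (III)

DCXVIII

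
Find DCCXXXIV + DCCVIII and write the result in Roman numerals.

DCCXXXIV = 734
DCCVIII = 708
734 + 708 = 1442

MCDXLII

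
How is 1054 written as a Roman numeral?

Convert 1054 to Roman numerals:
  1054 contains 1×1000 (M)
  54 contains 1×50 (L)
  4 contains 1×4 (IV)

MLIV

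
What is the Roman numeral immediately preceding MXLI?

MXLI = 1041, so the previous integer is 1041 - 1 = 1040

MXL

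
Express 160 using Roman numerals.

Convert 160 to Roman numerals:
  160 contains 1×100 (C)
  60 contains 1×50 (L)
  10 contains 1×10 (X)

CLX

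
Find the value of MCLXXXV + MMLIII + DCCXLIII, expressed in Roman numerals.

MCLXXXV = 1185, MMLIII = 2053, DCCXLIII = 743
1185 + 2053 = 3238
3238 + 743 = 3981

MMMCMLXXXI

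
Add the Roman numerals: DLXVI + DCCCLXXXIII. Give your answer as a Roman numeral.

DLXVI = 566
DCCCLXXXIII = 883
566 + 883 = 1449

MCDXLIX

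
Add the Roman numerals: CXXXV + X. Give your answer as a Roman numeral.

CXXXV = 135
X = 10
135 + 10 = 145

CXLV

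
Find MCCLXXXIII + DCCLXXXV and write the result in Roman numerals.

MCCLXXXIII = 1283
DCCLXXXV = 785
1283 + 785 = 2068

MMLXVIII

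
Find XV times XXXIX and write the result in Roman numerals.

XV = 15
XXXIX = 39
15 × 39 = 585

DLXXXV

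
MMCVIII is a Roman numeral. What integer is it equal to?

MMCVIII: M=1000, M=1000, C=100, V=5, I=1, I=1, I=1
1000 + 1000 + 100 + 5 + 1 + 1 + 1 = 2108

2108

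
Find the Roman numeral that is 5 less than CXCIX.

CXCIX = 199
199 - 5 = 194

CXCIV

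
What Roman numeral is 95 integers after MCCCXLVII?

MCCCXLVII = 1347
1347 + 95 = 1442

MCDXLII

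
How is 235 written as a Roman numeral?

Convert 235 to Roman numerals:
  235 contains 2×100 (CC)
  35 contains 3×10 (XXX)
  5 contains 1×5 (V)

CCXXXV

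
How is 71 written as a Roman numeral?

Convert 71 to Roman numerals:
  71 contains 1×50 (L)
  21 contains 2×10 (XX)
  1 contains 1×1 (I)

LXXI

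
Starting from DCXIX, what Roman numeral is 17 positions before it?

DCXIX = 619
619 - 17 = 602

DCII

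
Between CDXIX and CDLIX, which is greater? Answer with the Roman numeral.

CDXIX = 419
CDLIX = 459
459 is larger

CDLIX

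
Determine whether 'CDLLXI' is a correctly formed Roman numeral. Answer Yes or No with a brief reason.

'CDLLXI': L should not appear more than once

No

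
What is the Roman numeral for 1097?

Convert 1097 to Roman numerals:
  1097 contains 1×1000 (M)
  97 contains 1×90 (XC)
  7 contains 1×5 (V)
  2 contains 2×1 (II)

MXCVII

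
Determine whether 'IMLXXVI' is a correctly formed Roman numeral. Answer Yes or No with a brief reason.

'IMLXXVI': Invalid subtractive combination: IM

No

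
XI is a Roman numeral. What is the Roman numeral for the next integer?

XI = 11; next is 12

XII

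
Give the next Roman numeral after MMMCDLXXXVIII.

MMMCDLXXXVIII = 3488, so the next integer is 3488 + 1 = 3489

MMMCDLXXXIX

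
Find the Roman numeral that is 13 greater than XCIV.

XCIV = 94
94 + 13 = 107

CVII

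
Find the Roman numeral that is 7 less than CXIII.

CXIII = 113
113 - 7 = 106

CVI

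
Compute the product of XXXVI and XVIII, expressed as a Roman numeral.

XXXVI = 36
XVIII = 18
36 × 18 = 648

DCXLVIII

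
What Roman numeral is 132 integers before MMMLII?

MMMLII = 3052
3052 - 132 = 2920

MMCMXX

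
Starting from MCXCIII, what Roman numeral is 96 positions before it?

MCXCIII = 1193
1193 - 96 = 1097

MXCVII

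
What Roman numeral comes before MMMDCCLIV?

MMMDCCLIV = 3754, so the previous integer is 3754 - 1 = 3753

MMMDCCLIII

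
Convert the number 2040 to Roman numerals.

Convert 2040 to Roman numerals:
  2040 contains 2×1000 (MM)
  40 contains 1×40 (XL)

MMXL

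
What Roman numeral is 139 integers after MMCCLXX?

MMCCLXX = 2270
2270 + 139 = 2409

MMCDIX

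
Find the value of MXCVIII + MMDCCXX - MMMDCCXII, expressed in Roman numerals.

MXCVIII = 1098, MMDCCXX = 2720, MMMDCCXII = 3712
1098 + 2720 = 3818
3818 - 3712 = 106

CVI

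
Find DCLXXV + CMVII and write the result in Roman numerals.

DCLXXV = 675
CMVII = 907
675 + 907 = 1582

MDLXXXII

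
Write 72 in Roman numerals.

Convert 72 to Roman numerals:
  72 contains 1×50 (L)
  22 contains 2×10 (XX)
  2 contains 2×1 (II)

LXXII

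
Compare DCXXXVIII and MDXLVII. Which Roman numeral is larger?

DCXXXVIII = 638
MDXLVII = 1547
1547 is larger

MDXLVII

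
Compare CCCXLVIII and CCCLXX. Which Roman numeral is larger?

CCCXLVIII = 348
CCCLXX = 370
370 is larger

CCCLXX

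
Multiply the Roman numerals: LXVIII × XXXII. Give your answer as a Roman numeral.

LXVIII = 68
XXXII = 32
68 × 32 = 2176

MMCLXXVI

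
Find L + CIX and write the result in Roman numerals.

L = 50
CIX = 109
50 + 109 = 159

CLIX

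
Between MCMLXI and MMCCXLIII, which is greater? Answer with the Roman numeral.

MCMLXI = 1961
MMCCXLIII = 2243
2243 is larger

MMCCXLIII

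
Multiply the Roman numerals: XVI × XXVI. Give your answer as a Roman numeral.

XVI = 16
XXVI = 26
16 × 26 = 416

CDXVI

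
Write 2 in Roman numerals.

Convert 2 to Roman numerals:
  2 contains 2×1 (II)

II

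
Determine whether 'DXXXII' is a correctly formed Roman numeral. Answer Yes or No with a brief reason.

'DXXXII': Check the rules: uses only the symbols I, V, X, L, C, D, M; no symbol is repeated more than three times in a row; V, L and D each appear at most once; no smaller symbol precedes a larger one (values never increase from left to right). Value: D (500) + X (10) + X (10) + X (10) + I (1) + I (1) = 532. So it is a valid standard Roman numeral.

Yes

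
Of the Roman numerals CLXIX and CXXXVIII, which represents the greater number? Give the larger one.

CLXIX = 169
CXXXVIII = 138
169 is larger

CLXIX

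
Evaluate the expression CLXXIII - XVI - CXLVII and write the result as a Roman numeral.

CLXXIII = 173, XVI = 16, CXLVII = 147
173 - 16 = 157
157 - 147 = 10

X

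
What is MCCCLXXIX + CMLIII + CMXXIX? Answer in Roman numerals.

MCCCLXXIX = 1379, CMLIII = 953, CMXXIX = 929
1379 + 953 = 2332
2332 + 929 = 3261

MMMCCLXI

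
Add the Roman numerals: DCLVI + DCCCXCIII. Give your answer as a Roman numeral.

DCLVI = 656
DCCCXCIII = 893
656 + 893 = 1549

MDXLIX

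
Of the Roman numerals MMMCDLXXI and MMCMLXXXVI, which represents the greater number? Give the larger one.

MMMCDLXXI = 3471
MMCMLXXXVI = 2986
3471 is larger

MMMCDLXXI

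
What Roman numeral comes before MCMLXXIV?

MCMLXXIV = 1974, so the previous integer is 1974 - 1 = 1973

MCMLXXIII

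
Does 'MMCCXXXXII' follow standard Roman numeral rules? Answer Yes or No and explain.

'MMCCXXXXII': More than 3 consecutive X's

No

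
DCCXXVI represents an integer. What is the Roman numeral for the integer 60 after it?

DCCXXVI = 726
726 + 60 = 786

DCCLXXXVI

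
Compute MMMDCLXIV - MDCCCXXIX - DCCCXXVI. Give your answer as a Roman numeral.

MMMDCLXIV = 3664, MDCCCXXIX = 1829, DCCCXXVI = 826
3664 - 1829 = 1835
1835 - 826 = 1009

MIX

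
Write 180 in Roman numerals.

Convert 180 to Roman numerals:
  180 contains 1×100 (C)
  80 contains 1×50 (L)
  30 contains 3×10 (XXX)

CLXXX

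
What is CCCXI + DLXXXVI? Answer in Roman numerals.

CCCXI = 311
DLXXXVI = 586
311 + 586 = 897

DCCCXCVII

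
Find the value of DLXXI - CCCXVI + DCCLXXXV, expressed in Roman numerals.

DLXXI = 571, CCCXVI = 316, DCCLXXXV = 785
571 - 316 = 255
255 + 785 = 1040

MXL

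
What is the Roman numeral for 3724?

Convert 3724 to Roman numerals:
  3724 contains 3×1000 (MMM)
  724 contains 1×500 (D)
  224 contains 2×100 (CC)
  24 contains 2×10 (XX)
  4 contains 1×4 (IV)

MMMDCCXXIV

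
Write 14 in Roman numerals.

Convert 14 to Roman numerals:
  14 contains 1×10 (X)
  4 contains 1×4 (IV)

XIV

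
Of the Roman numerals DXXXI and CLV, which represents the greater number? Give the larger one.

DXXXI = 531
CLV = 155
531 is larger

DXXXI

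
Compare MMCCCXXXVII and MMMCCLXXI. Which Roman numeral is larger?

MMCCCXXXVII = 2337
MMMCCLXXI = 3271
3271 is larger

MMMCCLXXI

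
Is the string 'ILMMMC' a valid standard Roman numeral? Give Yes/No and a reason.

'ILMMMC': Invalid subtractive combination: IL

No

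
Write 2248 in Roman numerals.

Convert 2248 to Roman numerals:
  2248 contains 2×1000 (MM)
  248 contains 2×100 (CC)
  48 contains 1×40 (XL)
  8 contains 1×5 (V)
  3 contains 3×1 (III)

MMCCXLVIII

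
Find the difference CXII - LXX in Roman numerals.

CXII = 112
LXX = 70
112 - 70 = 42

XLII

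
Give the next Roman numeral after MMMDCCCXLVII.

MMMDCCCXLVII = 3847; next is 3848

MMMDCCCXLVIII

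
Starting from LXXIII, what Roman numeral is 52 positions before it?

LXXIII = 73
73 - 52 = 21

XXI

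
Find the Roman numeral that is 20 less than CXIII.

CXIII = 113
113 - 20 = 93

XCIII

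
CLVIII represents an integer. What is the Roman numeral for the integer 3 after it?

CLVIII = 158
158 + 3 = 161

CLXI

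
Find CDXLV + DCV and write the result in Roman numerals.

CDXLV = 445
DCV = 605
445 + 605 = 1050

ML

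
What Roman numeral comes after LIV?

LIV = 54; next is 55

LV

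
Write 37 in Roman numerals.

Convert 37 to Roman numerals:
  37 contains 3×10 (XXX)
  7 contains 1×5 (V)
  2 contains 2×1 (II)

XXXVII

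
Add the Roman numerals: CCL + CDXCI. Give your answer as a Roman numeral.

CCL = 250
CDXCI = 491
250 + 491 = 741

DCCXLI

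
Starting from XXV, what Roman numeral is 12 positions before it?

XXV = 25
25 - 12 = 13

XIII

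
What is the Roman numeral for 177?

Convert 177 to Roman numerals:
  177 contains 1×100 (C)
  77 contains 1×50 (L)
  27 contains 2×10 (XX)
  7 contains 1×5 (V)
  2 contains 2×1 (II)

CLXXVII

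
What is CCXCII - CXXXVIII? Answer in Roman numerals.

CCXCII = 292
CXXXVIII = 138
292 - 138 = 154

CLIV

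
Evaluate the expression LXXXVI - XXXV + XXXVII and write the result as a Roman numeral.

LXXXVI = 86, XXXV = 35, XXXVII = 37
86 - 35 = 51
51 + 37 = 88

LXXXVIII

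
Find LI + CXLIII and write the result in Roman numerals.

LI = 51
CXLIII = 143
51 + 143 = 194

CXCIV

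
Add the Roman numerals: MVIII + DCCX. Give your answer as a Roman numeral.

MVIII = 1008
DCCX = 710
1008 + 710 = 1718

MDCCXVIII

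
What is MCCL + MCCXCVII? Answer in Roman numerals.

MCCL = 1250
MCCXCVII = 1297
1250 + 1297 = 2547

MMDXLVII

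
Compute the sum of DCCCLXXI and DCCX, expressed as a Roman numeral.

DCCCLXXI = 871
DCCX = 710
871 + 710 = 1581

MDLXXXI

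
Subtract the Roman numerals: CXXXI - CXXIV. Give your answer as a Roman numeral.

CXXXI = 131
CXXIV = 124
131 - 124 = 7

VII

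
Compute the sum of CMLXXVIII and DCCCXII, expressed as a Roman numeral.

CMLXXVIII = 978
DCCCXII = 812
978 + 812 = 1790

MDCCXC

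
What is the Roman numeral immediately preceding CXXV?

CXXV = 125; previous is 124

CXXIV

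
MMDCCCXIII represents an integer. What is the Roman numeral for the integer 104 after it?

MMDCCCXIII = 2813
2813 + 104 = 2917

MMCMXVII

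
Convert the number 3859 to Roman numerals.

Convert 3859 to Roman numerals:
  3859 contains 3×1000 (MMM)
  859 contains 1×500 (D)
  359 contains 3×100 (CCC)
  59 contains 1×50 (L)
  9 contains 1×9 (IX)

MMMDCCCLIX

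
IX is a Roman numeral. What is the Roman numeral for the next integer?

IX = 9, so the next integer is 9 + 1 = 10

X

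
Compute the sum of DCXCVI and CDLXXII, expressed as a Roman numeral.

DCXCVI = 696
CDLXXII = 472
696 + 472 = 1168

MCLXVIII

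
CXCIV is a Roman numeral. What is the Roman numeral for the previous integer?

CXCIV = 194, so the previous integer is 194 - 1 = 193

CXCIII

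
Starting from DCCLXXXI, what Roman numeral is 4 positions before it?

DCCLXXXI = 781
781 - 4 = 777

DCCLXXVII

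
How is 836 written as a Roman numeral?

Convert 836 to Roman numerals:
  836 contains 1×500 (D)
  336 contains 3×100 (CCC)
  36 contains 3×10 (XXX)
  6 contains 1×5 (V)
  1 contains 1×1 (I)

DCCCXXXVI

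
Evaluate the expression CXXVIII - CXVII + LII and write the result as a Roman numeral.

CXXVIII = 128, CXVII = 117, LII = 52
128 - 117 = 11
11 + 52 = 63

LXIII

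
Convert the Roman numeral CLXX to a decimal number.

CLXX: C=100, L=50, X=10, X=10
100 + 50 + 10 + 10 = 170

170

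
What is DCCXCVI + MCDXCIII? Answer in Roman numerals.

DCCXCVI = 796
MCDXCIII = 1493
796 + 1493 = 2289

MMCCLXXXIX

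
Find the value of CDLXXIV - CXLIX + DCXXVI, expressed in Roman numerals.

CDLXXIV = 474, CXLIX = 149, DCXXVI = 626
474 - 149 = 325
325 + 626 = 951

CMLI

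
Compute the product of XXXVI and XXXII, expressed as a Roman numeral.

XXXVI = 36
XXXII = 32
36 × 32 = 1152

MCLII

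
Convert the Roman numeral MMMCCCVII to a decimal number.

MMMCCCVII: M=1000, M=1000, M=1000, C=100, C=100, C=100, V=5, I=1, I=1
1000 + 1000 + 1000 + 100 + 100 + 100 + 5 + 1 + 1 = 3307

3307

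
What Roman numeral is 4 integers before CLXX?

CLXX = 170
170 - 4 = 166

CLXVI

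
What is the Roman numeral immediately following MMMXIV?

MMMXIV = 3014; next is 3015

MMMXV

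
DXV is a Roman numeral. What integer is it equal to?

DXV: D=500, X=10, V=5
500 + 10 + 5 = 515

515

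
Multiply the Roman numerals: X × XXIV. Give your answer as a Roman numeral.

X = 10
XXIV = 24
10 × 24 = 240

CCXL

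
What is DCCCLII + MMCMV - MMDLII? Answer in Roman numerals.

DCCCLII = 852, MMCMV = 2905, MMDLII = 2552
852 + 2905 = 3757
3757 - 2552 = 1205

MCCV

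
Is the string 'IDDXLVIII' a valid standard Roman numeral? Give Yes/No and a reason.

'IDDXLVIII': D should not appear more than once

No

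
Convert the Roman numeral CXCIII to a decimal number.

CXCIII: C=100, XC=90, I=1, I=1, I=1
100 + 90 + 1 + 1 + 1 = 193

193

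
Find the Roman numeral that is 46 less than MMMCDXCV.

MMMCDXCV = 3495
3495 - 46 = 3449

MMMCDXLIX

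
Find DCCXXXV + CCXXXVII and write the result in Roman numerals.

DCCXXXV = 735
CCXXXVII = 237
735 + 237 = 972

CMLXXII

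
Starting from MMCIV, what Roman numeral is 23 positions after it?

MMCIV = 2104
2104 + 23 = 2127

MMCXXVII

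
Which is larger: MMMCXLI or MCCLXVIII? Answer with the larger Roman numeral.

MMMCXLI = 3141
MCCLXVIII = 1268
3141 is larger

MMMCXLI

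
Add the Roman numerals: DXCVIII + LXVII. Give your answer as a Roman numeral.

DXCVIII = 598
LXVII = 67
598 + 67 = 665

DCLXV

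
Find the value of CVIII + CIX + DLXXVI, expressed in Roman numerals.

CVIII = 108, CIX = 109, DLXXVI = 576
108 + 109 = 217
217 + 576 = 793

DCCXCIII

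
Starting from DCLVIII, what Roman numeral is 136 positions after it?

DCLVIII = 658
658 + 136 = 794

DCCXCIV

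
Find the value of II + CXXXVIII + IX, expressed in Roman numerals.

II = 2, CXXXVIII = 138, IX = 9
2 + 138 = 140
140 + 9 = 149

CXLIX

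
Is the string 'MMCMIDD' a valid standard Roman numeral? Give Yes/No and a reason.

'MMCMIDD': D should not appear more than once

No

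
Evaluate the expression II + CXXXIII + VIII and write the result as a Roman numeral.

II = 2, CXXXIII = 133, VIII = 8
2 + 133 = 135
135 + 8 = 143

CXLIII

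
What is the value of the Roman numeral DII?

DII: D=500, I=1, I=1
500 + 1 + 1 = 502

502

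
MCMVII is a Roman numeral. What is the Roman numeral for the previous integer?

MCMVII = 1907; previous is 1906

MCMVI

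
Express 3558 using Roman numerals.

Convert 3558 to Roman numerals:
  3558 contains 3×1000 (MMM)
  558 contains 1×500 (D)
  58 contains 1×50 (L)
  8 contains 1×5 (V)
  3 contains 3×1 (III)

MMMDLVIII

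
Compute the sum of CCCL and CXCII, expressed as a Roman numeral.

CCCL = 350
CXCII = 192
350 + 192 = 542

DXLII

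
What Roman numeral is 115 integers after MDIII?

MDIII = 1503
1503 + 115 = 1618

MDCXVIII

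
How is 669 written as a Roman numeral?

Convert 669 to Roman numerals:
  669 contains 1×500 (D)
  169 contains 1×100 (C)
  69 contains 1×50 (L)
  19 contains 1×10 (X)
  9 contains 1×9 (IX)

DCLXIX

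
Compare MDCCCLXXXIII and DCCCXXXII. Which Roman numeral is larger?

MDCCCLXXXIII = 1883
DCCCXXXII = 832
1883 is larger

MDCCCLXXXIII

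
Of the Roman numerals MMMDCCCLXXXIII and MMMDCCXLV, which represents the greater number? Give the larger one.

MMMDCCCLXXXIII = 3883
MMMDCCXLV = 3745
3883 is larger

MMMDCCCLXXXIII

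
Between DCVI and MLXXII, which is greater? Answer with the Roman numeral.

DCVI = 606
MLXXII = 1072
1072 is larger

MLXXII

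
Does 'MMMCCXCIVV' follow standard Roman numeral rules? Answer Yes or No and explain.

'MMMCCXCIVV': V should not appear more than once

No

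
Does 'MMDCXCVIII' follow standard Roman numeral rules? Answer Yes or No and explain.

'MMDCXCVIII': Check the rules: uses only the symbols I, V, X, L, C, D, M; no symbol is repeated more than three times in a row; V, L and D each appear at most once; the only place a smaller symbol precedes a larger one is the allowed subtractive pair XC, the symbol right after such a pair (if any) is smaller than the pair's first symbol, and otherwise the values never increase from left to right. Value: M (1000) + M (1000) + D (500) + C (100) + XC (90) + V (5) + I (1) + I (1) + I (1) = 2698. So it is a valid standard Roman numeral.

Yes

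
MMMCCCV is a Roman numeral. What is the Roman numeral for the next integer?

MMMCCCV = 3305; next is 3306

MMMCCCVI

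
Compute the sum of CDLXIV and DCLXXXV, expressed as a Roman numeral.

CDLXIV = 464
DCLXXXV = 685
464 + 685 = 1149

MCXLIX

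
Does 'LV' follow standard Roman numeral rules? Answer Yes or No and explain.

'LV': Check the rules: uses only the symbols I, V, X, L, C, D, M; no symbol is repeated more than three times in a row; V, L and D each appear at most once; no smaller symbol precedes a larger one (values never increase from left to right). Value: L (50) + V (5) = 55. So it is a valid standard Roman numeral.

Yes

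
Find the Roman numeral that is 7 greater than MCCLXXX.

MCCLXXX = 1280
1280 + 7 = 1287

MCCLXXXVII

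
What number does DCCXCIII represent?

DCCXCIII: D=500, C=100, C=100, XC=90, I=1, I=1, I=1
500 + 100 + 100 + 90 + 1 + 1 + 1 = 793

793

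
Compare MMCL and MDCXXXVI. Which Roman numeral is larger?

MMCL = 2150
MDCXXXVI = 1636
2150 is larger

MMCL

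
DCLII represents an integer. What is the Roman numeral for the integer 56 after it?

DCLII = 652
652 + 56 = 708

DCCVIII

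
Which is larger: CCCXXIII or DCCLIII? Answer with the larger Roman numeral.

CCCXXIII = 323
DCCLIII = 753
753 is larger

DCCLIII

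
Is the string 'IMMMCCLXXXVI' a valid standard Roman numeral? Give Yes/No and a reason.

'IMMMCCLXXXVI': Invalid subtractive combination: IM

No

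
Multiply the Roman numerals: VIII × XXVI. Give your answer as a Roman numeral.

VIII = 8
XXVI = 26
8 × 26 = 208

CCVIII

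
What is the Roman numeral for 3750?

Convert 3750 to Roman numerals:
  3750 contains 3×1000 (MMM)
  750 contains 1×500 (D)
  250 contains 2×100 (CC)
  50 contains 1×50 (L)

MMMDCCL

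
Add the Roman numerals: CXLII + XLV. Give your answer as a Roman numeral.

CXLII = 142
XLV = 45
142 + 45 = 187

CLXXXVII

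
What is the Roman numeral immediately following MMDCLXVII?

MMDCLXVII = 2667; next is 2668

MMDCLXVIII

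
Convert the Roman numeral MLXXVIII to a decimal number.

MLXXVIII: M=1000, L=50, X=10, X=10, V=5, I=1, I=1, I=1
1000 + 50 + 10 + 10 + 5 + 1 + 1 + 1 = 1078

1078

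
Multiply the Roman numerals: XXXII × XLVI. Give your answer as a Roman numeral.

XXXII = 32
XLVI = 46
32 × 46 = 1472

MCDLXXII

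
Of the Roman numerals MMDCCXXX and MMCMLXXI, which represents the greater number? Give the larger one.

MMDCCXXX = 2730
MMCMLXXI = 2971
2971 is larger

MMCMLXXI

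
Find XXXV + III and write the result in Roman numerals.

XXXV = 35
III = 3
35 + 3 = 38

XXXVIII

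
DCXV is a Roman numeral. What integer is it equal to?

DCXV: D=500, C=100, X=10, V=5
500 + 100 + 10 + 5 = 615

615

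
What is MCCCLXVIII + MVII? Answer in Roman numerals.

MCCCLXVIII = 1368
MVII = 1007
1368 + 1007 = 2375

MMCCCLXXV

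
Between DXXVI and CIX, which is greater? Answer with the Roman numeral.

DXXVI = 526
CIX = 109
526 is larger

DXXVI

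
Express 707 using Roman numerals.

Convert 707 to Roman numerals:
  707 contains 1×500 (D)
  207 contains 2×100 (CC)
  7 contains 1×5 (V)
  2 contains 2×1 (II)

DCCVII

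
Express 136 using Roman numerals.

Convert 136 to Roman numerals:
  136 contains 1×100 (C)
  36 contains 3×10 (XXX)
  6 contains 1×5 (V)
  1 contains 1×1 (I)

CXXXVI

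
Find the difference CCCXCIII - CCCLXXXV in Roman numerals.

CCCXCIII = 393
CCCLXXXV = 385
393 - 385 = 8

VIII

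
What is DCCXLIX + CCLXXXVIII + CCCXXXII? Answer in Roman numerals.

DCCXLIX = 749, CCLXXXVIII = 288, CCCXXXII = 332
749 + 288 = 1037
1037 + 332 = 1369

MCCCLXIX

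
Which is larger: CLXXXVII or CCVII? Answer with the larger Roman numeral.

CLXXXVII = 187
CCVII = 207
207 is larger

CCVII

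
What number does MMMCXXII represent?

MMMCXXII: M=1000, M=1000, M=1000, C=100, X=10, X=10, I=1, I=1
1000 + 1000 + 1000 + 100 + 10 + 10 + 1 + 1 = 3122

3122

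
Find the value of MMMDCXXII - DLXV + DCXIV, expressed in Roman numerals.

MMMDCXXII = 3622, DLXV = 565, DCXIV = 614
3622 - 565 = 3057
3057 + 614 = 3671

MMMDCLXXI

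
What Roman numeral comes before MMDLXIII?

MMDLXIII = 2563; previous is 2562

MMDLXII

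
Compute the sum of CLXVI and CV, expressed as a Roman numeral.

CLXVI = 166
CV = 105
166 + 105 = 271

CCLXXI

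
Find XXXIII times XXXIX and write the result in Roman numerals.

XXXIII = 33
XXXIX = 39
33 × 39 = 1287

MCCLXXXVII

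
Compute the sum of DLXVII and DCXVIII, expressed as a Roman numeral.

DLXVII = 567
DCXVIII = 618
567 + 618 = 1185

MCLXXXV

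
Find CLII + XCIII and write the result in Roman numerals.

CLII = 152
XCIII = 93
152 + 93 = 245

CCXLV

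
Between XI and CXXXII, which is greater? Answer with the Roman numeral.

XI = 11
CXXXII = 132
132 is larger

CXXXII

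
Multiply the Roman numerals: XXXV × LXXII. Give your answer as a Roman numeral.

XXXV = 35
LXXII = 72
35 × 72 = 2520

MMDXX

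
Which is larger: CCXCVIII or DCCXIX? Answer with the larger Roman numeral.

CCXCVIII = 298
DCCXIX = 719
719 is larger

DCCXIX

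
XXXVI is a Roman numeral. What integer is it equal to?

XXXVI: X=10, X=10, X=10, V=5, I=1
10 + 10 + 10 + 5 + 1 = 36

36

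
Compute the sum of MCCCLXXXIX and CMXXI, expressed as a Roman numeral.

MCCCLXXXIX = 1389
CMXXI = 921
1389 + 921 = 2310

MMCCCX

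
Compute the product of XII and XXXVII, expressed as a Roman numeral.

XII = 12
XXXVII = 37
12 × 37 = 444

CDXLIV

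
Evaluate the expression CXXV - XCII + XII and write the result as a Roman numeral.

CXXV = 125, XCII = 92, XII = 12
125 - 92 = 33
33 + 12 = 45

XLV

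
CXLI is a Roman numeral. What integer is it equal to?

CXLI: C=100, XL=40, I=1
100 + 40 + 1 = 141

141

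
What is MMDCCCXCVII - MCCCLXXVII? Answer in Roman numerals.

MMDCCCXCVII = 2897
MCCCLXXVII = 1377
2897 - 1377 = 1520

MDXX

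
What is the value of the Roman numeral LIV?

LIV: L=50, IV=4
50 + 4 = 54

54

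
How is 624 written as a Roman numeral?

Convert 624 to Roman numerals:
  624 contains 1×500 (D)
  124 contains 1×100 (C)
  24 contains 2×10 (XX)
  4 contains 1×4 (IV)

DCXXIV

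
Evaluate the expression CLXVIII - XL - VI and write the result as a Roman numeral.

CLXVIII = 168, XL = 40, VI = 6
168 - 40 = 128
128 - 6 = 122

CXXII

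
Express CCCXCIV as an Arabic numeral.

CCCXCIV: C=100, C=100, C=100, XC=90, IV=4
100 + 100 + 100 + 90 + 4 = 394

394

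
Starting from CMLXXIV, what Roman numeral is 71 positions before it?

CMLXXIV = 974
974 - 71 = 903

CMIII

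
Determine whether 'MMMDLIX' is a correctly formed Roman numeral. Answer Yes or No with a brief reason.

'MMMDLIX': Check the rules: uses only the symbols I, V, X, L, C, D, M; no symbol is repeated more than three times in a row; V, L and D each appear at most once; the only place a smaller symbol precedes a larger one is the allowed subtractive pair IX, the symbol right after such a pair (if any) is smaller than the pair's first symbol, and otherwise the values never increase from left to right. Value: M (1000) + M (1000) + M (1000) + D (500) + L (50) + IX (9) = 3559. So it is a valid standard Roman numeral.

Yes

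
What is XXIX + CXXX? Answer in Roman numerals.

XXIX = 29
CXXX = 130
29 + 130 = 159

CLIX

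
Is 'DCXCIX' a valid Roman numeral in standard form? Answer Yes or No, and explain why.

'DCXCIX': Check the rules: uses only the symbols I, V, X, L, C, D, M; no symbol is repeated more than three times in a row; V, L and D each appear at most once; the only places a smaller symbol precedes a larger one are the allowed subtractive pairs XC, IX, the symbol right after such a pair (if any) is smaller than the pair's first symbol, and otherwise the values never increase from left to right. Value: D (500) + C (100) + XC (90) + IX (9) = 699. So it is a valid standard Roman numeral.

Yes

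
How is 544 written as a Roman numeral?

Convert 544 to Roman numerals:
  544 contains 1×500 (D)
  44 contains 1×40 (XL)
  4 contains 1×4 (IV)

DXLIV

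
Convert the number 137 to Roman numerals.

Convert 137 to Roman numerals:
  137 contains 1×100 (C)
  37 contains 3×10 (XXX)
  7 contains 1×5 (V)
  2 contains 2×1 (II)

CXXXVII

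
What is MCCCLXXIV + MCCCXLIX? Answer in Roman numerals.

MCCCLXXIV = 1374
MCCCXLIX = 1349
1374 + 1349 = 2723

MMDCCXXIII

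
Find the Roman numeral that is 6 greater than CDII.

CDII = 402
402 + 6 = 408

CDVIII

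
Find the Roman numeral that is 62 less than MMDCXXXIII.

MMDCXXXIII = 2633
2633 - 62 = 2571

MMDLXXI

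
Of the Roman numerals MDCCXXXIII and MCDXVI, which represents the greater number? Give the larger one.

MDCCXXXIII = 1733
MCDXVI = 1416
1733 is larger

MDCCXXXIII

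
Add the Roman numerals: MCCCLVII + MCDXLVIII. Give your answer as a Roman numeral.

MCCCLVII = 1357
MCDXLVIII = 1448
1357 + 1448 = 2805

MMDCCCV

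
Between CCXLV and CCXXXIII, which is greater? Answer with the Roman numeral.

CCXLV = 245
CCXXXIII = 233
245 is larger

CCXLV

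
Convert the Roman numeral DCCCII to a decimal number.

DCCCII: D=500, C=100, C=100, C=100, I=1, I=1
500 + 100 + 100 + 100 + 1 + 1 = 802

802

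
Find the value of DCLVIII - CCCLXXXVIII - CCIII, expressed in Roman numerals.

DCLVIII = 658, CCCLXXXVIII = 388, CCIII = 203
658 - 388 = 270
270 - 203 = 67

LXVII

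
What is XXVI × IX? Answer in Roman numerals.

XXVI = 26
IX = 9
26 × 9 = 234

CCXXXIV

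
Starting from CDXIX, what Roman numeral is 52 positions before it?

CDXIX = 419
419 - 52 = 367

CCCLXVII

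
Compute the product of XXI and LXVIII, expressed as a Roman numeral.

XXI = 21
LXVIII = 68
21 × 68 = 1428

MCDXXVIII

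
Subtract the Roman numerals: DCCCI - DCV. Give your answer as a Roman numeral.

DCCCI = 801
DCV = 605
801 - 605 = 196

CXCVI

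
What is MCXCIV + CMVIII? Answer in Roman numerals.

MCXCIV = 1194
CMVIII = 908
1194 + 908 = 2102

MMCII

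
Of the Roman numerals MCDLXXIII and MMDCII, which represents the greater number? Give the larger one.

MCDLXXIII = 1473
MMDCII = 2602
2602 is larger

MMDCII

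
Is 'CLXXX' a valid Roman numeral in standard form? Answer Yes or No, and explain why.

'CLXXX': Check the rules: uses only the symbols I, V, X, L, C, D, M; no symbol is repeated more than three times in a row; V, L and D each appear at most once; no smaller symbol precedes a larger one (values never increase from left to right). Value: C (100) + L (50) + X (10) + X (10) + X (10) = 180. So it is a valid standard Roman numeral.

Yes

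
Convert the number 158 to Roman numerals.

Convert 158 to Roman numerals:
  158 contains 1×100 (C)
  58 contains 1×50 (L)
  8 contains 1×5 (V)
  3 contains 3×1 (III)

CLVIII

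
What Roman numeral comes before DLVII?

DLVII = 557; previous is 556

DLVI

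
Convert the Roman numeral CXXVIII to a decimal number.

CXXVIII: C=100, X=10, X=10, V=5, I=1, I=1, I=1
100 + 10 + 10 + 5 + 1 + 1 + 1 = 128

128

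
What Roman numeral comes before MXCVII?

MXCVII = 1097; previous is 1096

MXCVI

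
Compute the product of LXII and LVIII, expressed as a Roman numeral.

LXII = 62
LVIII = 58
62 × 58 = 3596

MMMDXCVI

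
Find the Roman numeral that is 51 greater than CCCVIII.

CCCVIII = 308
308 + 51 = 359

CCCLIX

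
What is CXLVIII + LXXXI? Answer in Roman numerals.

CXLVIII = 148
LXXXI = 81
148 + 81 = 229

CCXXIX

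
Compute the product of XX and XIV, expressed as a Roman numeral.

XX = 20
XIV = 14
20 × 14 = 280

CCLXXX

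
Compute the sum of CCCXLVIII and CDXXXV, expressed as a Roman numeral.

CCCXLVIII = 348
CDXXXV = 435
348 + 435 = 783

DCCLXXXIII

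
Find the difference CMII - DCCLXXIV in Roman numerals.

CMII = 902
DCCLXXIV = 774
902 - 774 = 128

CXXVIII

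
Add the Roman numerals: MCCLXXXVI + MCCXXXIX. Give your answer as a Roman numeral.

MCCLXXXVI = 1286
MCCXXXIX = 1239
1286 + 1239 = 2525

MMDXXV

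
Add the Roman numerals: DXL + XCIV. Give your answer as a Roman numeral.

DXL = 540
XCIV = 94
540 + 94 = 634

DCXXXIV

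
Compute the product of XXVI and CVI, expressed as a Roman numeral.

XXVI = 26
CVI = 106
26 × 106 = 2756

MMDCCLVI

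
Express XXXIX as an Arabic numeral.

XXXIX: X=10, X=10, X=10, IX=9
10 + 10 + 10 + 9 = 39

39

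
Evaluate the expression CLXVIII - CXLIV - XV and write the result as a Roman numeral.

CLXVIII = 168, CXLIV = 144, XV = 15
168 - 144 = 24
24 - 15 = 9

IX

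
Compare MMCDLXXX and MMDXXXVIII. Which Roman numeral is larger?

MMCDLXXX = 2480
MMDXXXVIII = 2538
2538 is larger

MMDXXXVIII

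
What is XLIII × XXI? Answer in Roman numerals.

XLIII = 43
XXI = 21
43 × 21 = 903

CMIII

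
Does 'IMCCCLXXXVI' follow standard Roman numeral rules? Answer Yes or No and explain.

'IMCCCLXXXVI': Invalid subtractive combination: IM

No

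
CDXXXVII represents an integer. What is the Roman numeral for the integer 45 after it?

CDXXXVII = 437
437 + 45 = 482

CDLXXXII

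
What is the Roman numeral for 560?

Convert 560 to Roman numerals:
  560 contains 1×500 (D)
  60 contains 1×50 (L)
  10 contains 1×10 (X)

DLX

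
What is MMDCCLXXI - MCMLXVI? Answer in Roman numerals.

MMDCCLXXI = 2771
MCMLXVI = 1966
2771 - 1966 = 805

DCCCV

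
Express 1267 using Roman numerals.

Convert 1267 to Roman numerals:
  1267 contains 1×1000 (M)
  267 contains 2×100 (CC)
  67 contains 1×50 (L)
  17 contains 1×10 (X)
  7 contains 1×5 (V)
  2 contains 2×1 (II)

MCCLXVII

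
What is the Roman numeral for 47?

Convert 47 to Roman numerals:
  47 contains 1×40 (XL)
  7 contains 1×5 (V)
  2 contains 2×1 (II)

XLVII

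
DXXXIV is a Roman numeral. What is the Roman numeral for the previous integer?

DXXXIV = 534, so the previous integer is 534 - 1 = 533

DXXXIII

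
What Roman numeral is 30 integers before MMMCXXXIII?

MMMCXXXIII = 3133
3133 - 30 = 3103

MMMCIII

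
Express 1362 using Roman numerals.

Convert 1362 to Roman numerals:
  1362 contains 1×1000 (M)
  362 contains 3×100 (CCC)
  62 contains 1×50 (L)
  12 contains 1×10 (X)
  2 contains 2×1 (II)

MCCCLXII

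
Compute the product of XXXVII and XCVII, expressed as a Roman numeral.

XXXVII = 37
XCVII = 97
37 × 97 = 3589

MMMDLXXXIX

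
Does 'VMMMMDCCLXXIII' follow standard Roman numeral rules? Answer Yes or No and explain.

'VMMMMDCCLXXIII': More than 3 consecutive M's

No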